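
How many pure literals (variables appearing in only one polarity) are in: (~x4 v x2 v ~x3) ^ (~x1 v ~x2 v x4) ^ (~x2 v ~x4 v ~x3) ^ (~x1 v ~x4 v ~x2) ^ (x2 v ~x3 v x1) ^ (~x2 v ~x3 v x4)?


A pure literal appears in only one polarity across all clauses.
Pure literals: x3 (negative only).
Count = 1.

1


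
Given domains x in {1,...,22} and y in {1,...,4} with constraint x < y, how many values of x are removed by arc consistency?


For the constraint x < y, x needs a supporting value in y's domain.
x can be at most 3 (one less than y's maximum).
Valid x values from domain: 3 out of 22.
Pruned = 22 - 3 = 19.

19


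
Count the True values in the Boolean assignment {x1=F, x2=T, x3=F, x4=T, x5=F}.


The weight is the number of variables assigned True.
True variables: x2, x4.
Weight = 2.

2


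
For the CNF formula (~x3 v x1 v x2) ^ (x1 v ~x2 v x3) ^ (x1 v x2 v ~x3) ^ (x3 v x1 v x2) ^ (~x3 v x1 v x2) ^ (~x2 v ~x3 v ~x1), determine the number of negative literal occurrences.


Scan each clause for negated literals.
Clause 1: 1 negative; Clause 2: 1 negative; Clause 3: 1 negative; Clause 4: 0 negative; Clause 5: 1 negative; Clause 6: 3 negative.
Total negative literal occurrences = 7.

7


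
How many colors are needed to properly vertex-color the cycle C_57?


An odd cycle cannot be 2-colored: alternating two colors around the cycle returns to the start with a conflict.
Since 57 is odd, three colors are required (and three suffice).
Chromatic number = 3.

3


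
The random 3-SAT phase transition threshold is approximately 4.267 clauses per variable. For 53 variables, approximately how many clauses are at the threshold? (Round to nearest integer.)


The 3-SAT phase transition occurs at approximately 4.267 clauses per variable.
m = 4.267 * 53 = 226.151.
Rounded to nearest integer: 226.

226


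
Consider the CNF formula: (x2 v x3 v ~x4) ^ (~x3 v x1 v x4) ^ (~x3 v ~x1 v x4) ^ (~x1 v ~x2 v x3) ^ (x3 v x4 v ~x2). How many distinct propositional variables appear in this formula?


Identify each distinct variable in the formula.
Variables found: x1, x2, x3, x4.
Total distinct variables = 4.

4


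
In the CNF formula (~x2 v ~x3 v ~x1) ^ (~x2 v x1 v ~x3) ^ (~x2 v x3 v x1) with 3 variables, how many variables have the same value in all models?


Find all satisfying assignments: 5 model(s).
Check which variables have the same value in every model.
No variable is fixed across all models.
Backbone size = 0.

0


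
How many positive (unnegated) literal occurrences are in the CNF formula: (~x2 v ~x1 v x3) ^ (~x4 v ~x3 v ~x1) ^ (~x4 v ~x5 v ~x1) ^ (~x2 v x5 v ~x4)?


Scan each clause for unnegated literals.
Clause 1: 1 positive; Clause 2: 0 positive; Clause 3: 0 positive; Clause 4: 1 positive.
Total positive literal occurrences = 2.

2


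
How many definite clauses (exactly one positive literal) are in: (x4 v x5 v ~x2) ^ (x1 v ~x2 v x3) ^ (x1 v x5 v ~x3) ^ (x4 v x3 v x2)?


A definite clause has exactly one positive literal.
Clause 1: 2 positive -> not definite
Clause 2: 2 positive -> not definite
Clause 3: 2 positive -> not definite
Clause 4: 3 positive -> not definite
Definite clause count = 0.

0


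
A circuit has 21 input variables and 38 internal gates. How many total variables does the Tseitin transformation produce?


The Tseitin transformation introduces one auxiliary variable per gate.
Total variables = inputs + gates = 21 + 38 = 59.

59


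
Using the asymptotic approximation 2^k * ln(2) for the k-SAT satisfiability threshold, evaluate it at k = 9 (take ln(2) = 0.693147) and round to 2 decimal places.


Using the asymptotic formula: threshold ~ 2^k * ln(2).
2^9 = 512.
512 * 0.693147 = 354.89.

354.89


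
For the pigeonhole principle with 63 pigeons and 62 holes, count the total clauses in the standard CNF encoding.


The PHP encoding has two parts:
1) At-least-one-hole clauses: 63 (one per pigeon, each with 62 literals).
2) At-most-one-pigeon-per-hole clauses: 62 holes * C(63,2) = 62 * 1953 = 121086.
Total clauses = 63 + 121086 = 121149.

121149


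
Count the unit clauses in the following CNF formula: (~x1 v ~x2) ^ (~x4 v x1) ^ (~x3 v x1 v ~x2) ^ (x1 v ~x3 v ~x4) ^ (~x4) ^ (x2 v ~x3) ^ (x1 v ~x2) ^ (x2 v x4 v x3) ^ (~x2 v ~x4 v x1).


A unit clause contains exactly one literal.
Unit clauses found: (~x4).
Count = 1.

1


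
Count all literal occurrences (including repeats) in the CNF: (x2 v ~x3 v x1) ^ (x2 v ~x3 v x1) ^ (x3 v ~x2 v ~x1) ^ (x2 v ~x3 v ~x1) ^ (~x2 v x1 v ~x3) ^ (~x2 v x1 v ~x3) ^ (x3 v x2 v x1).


Clause lengths: 3, 3, 3, 3, 3, 3, 3.
Sum = 3 + 3 + 3 + 3 + 3 + 3 + 3 = 21.

21


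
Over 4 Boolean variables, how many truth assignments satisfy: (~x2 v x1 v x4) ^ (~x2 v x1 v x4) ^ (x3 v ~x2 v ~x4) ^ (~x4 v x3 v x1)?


Enumerate all 16 truth assignments over 4 variables.
Test each against every clause.
Satisfying assignments found: 11.

11


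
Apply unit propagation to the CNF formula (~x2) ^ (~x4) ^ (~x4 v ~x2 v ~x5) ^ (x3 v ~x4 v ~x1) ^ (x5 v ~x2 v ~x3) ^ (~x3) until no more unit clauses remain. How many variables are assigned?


Unit propagation repeatedly assigns the literal in any unit clause, then simplifies.
Assignments in order: x2 = F, x4 = F, x3 = F.
No further unit clauses remain.
Total variables assigned = 3.

3


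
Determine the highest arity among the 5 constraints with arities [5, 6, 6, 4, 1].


The arities are: 5, 6, 6, 4, 1.
Scan for the maximum value.
Maximum arity = 6.

6


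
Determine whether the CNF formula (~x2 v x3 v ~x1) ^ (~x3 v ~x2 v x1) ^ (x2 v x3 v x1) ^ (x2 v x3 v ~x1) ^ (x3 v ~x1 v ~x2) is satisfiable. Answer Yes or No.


Check all 8 possible truth assignments.
Number of satisfying assignments found: 4.
The formula is satisfiable.

Yes


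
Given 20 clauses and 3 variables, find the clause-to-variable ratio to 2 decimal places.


Clause-to-variable ratio = clauses / variables.
20 / 3 = 6.67.

6.67


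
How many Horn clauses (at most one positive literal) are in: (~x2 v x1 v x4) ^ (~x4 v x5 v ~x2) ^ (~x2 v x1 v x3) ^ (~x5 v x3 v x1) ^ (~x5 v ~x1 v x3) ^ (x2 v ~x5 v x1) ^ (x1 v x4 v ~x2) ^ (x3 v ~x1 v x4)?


A Horn clause has at most one positive literal.
Clause 1: 2 positive lit(s) -> not Horn
Clause 2: 1 positive lit(s) -> Horn
Clause 3: 2 positive lit(s) -> not Horn
Clause 4: 2 positive lit(s) -> not Horn
Clause 5: 1 positive lit(s) -> Horn
Clause 6: 2 positive lit(s) -> not Horn
Clause 7: 2 positive lit(s) -> not Horn
Clause 8: 2 positive lit(s) -> not Horn
Total Horn clauses = 2.

2


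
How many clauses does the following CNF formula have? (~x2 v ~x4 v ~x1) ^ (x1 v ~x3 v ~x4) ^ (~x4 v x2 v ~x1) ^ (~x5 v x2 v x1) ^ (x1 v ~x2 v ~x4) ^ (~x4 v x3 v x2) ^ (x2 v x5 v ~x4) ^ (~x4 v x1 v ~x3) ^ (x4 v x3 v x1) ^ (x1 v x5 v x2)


Each group enclosed in parentheses joined by ^ is one clause.
Counting the conjuncts: 10 clauses.

10


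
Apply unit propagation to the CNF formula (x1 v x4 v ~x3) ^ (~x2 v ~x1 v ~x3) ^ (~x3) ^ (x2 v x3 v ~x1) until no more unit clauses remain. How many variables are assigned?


Unit propagation repeatedly assigns the literal in any unit clause, then simplifies.
Assignments in order: x3 = F.
No further unit clauses remain.
Total variables assigned = 1.

1


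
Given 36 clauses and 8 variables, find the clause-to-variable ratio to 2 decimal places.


Clause-to-variable ratio = clauses / variables.
36 / 8 = 4.5.

4.5


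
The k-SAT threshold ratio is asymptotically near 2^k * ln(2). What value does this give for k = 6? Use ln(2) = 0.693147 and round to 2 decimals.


Using the asymptotic formula: threshold ~ 2^k * ln(2).
2^6 = 64.
64 * 0.693147 = 44.36.

44.36


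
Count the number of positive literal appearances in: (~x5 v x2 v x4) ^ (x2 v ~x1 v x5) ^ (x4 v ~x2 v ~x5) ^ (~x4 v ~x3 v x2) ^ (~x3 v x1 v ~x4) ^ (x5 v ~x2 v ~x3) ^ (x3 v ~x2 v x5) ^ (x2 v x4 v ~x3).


Scan each clause for unnegated literals.
Clause 1: 2 positive; Clause 2: 2 positive; Clause 3: 1 positive; Clause 4: 1 positive; Clause 5: 1 positive; Clause 6: 1 positive; Clause 7: 2 positive; Clause 8: 2 positive.
Total positive literal occurrences = 12.

12


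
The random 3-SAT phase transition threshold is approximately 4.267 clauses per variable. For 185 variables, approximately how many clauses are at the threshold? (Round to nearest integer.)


The 3-SAT phase transition occurs at approximately 4.267 clauses per variable.
m = 4.267 * 185 = 789.395.
Rounded to nearest integer: 789.

789


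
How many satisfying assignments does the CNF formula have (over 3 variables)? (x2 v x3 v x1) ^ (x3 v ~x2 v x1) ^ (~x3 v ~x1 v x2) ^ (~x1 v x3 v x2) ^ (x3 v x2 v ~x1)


Enumerate all 8 truth assignments over 3 variables.
Test each against every clause.
Satisfying assignments found: 4.

4


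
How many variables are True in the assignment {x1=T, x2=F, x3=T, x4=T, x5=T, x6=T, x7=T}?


The weight is the number of variables assigned True.
True variables: x1, x3, x4, x5, x6, x7.
Weight = 6.

6


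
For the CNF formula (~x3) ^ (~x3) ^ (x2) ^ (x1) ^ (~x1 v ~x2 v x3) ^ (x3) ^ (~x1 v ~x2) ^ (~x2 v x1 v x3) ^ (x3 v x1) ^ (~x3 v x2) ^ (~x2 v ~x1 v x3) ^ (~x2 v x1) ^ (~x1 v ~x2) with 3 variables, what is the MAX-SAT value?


Enumerate all 8 truth assignments.
For each, count how many of the 13 clauses are satisfied.
The formula is not fully satisfiable, so the maximum is below 13.
Maximum simultaneously satisfiable clauses = 11.

11


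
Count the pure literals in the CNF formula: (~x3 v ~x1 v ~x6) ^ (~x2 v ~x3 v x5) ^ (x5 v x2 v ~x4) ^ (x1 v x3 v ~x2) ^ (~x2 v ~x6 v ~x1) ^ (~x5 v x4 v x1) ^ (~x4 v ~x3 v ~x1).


A pure literal appears in only one polarity across all clauses.
Pure literals: x6 (negative only).
Count = 1.

1


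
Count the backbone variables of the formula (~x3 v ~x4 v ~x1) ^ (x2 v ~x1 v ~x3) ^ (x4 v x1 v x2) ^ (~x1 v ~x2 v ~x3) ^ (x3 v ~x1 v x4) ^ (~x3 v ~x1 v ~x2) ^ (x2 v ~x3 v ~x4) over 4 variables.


Find all satisfying assignments: 7 model(s).
Check which variables have the same value in every model.
No variable is fixed across all models.
Backbone size = 0.

0


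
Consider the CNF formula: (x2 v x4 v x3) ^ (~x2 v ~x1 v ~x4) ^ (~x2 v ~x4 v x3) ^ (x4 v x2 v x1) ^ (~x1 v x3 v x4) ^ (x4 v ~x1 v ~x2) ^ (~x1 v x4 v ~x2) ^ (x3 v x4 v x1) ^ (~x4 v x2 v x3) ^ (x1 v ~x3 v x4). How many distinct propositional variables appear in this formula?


Identify each distinct variable in the formula.
Variables found: x1, x2, x3, x4.
Total distinct variables = 4.

4


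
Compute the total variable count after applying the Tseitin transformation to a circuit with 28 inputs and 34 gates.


The Tseitin transformation introduces one auxiliary variable per gate.
Total variables = inputs + gates = 28 + 34 = 62.

62


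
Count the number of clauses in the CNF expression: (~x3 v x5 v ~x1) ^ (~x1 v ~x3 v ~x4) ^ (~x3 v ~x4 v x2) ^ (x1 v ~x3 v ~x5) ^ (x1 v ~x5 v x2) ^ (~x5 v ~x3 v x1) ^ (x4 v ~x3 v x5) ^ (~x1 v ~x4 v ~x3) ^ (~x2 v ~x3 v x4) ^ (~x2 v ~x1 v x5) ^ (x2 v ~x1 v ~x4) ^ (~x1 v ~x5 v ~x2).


Each group enclosed in parentheses joined by ^ is one clause.
Counting the conjuncts: 12 clauses.

12


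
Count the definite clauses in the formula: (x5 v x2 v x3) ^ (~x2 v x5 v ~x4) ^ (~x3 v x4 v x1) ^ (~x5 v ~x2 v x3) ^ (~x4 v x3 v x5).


A definite clause has exactly one positive literal.
Clause 1: 3 positive -> not definite
Clause 2: 1 positive -> definite
Clause 3: 2 positive -> not definite
Clause 4: 1 positive -> definite
Clause 5: 2 positive -> not definite
Definite clause count = 2.

2


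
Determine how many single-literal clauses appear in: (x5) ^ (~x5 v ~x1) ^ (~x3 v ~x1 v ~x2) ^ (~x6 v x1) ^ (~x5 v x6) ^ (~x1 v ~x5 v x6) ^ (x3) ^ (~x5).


A unit clause contains exactly one literal.
Unit clauses found: (x5), (x3), (~x5).
Count = 3.

3


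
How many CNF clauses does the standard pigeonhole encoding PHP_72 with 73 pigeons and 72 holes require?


The PHP encoding has two parts:
1) At-least-one-hole clauses: 73 (one per pigeon, each with 72 literals).
2) At-most-one-pigeon-per-hole clauses: 72 holes * C(73,2) = 72 * 2628 = 189216.
Total clauses = 73 + 189216 = 189289.

189289


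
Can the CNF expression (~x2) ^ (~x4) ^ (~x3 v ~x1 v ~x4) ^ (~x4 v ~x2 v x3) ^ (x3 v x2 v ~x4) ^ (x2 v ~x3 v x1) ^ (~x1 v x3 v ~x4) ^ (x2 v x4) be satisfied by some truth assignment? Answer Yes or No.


Check all 16 possible truth assignments.
Number of satisfying assignments found: 0.
The formula is unsatisfiable.

No


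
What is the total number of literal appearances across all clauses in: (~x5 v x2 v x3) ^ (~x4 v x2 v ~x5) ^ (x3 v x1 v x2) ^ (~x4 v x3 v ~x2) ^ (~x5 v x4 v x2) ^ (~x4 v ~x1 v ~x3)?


Clause lengths: 3, 3, 3, 3, 3, 3.
Sum = 3 + 3 + 3 + 3 + 3 + 3 = 18.

18


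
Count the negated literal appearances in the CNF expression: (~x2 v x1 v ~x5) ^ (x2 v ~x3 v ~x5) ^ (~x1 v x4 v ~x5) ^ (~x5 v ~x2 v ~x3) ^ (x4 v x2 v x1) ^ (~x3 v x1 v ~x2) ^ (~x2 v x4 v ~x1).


Scan each clause for negated literals.
Clause 1: 2 negative; Clause 2: 2 negative; Clause 3: 2 negative; Clause 4: 3 negative; Clause 5: 0 negative; Clause 6: 2 negative; Clause 7: 2 negative.
Total negative literal occurrences = 13.

13


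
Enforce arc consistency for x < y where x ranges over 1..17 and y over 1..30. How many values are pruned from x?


For the constraint x < y, x needs a supporting value in y's domain.
x can be at most 29 (one less than y's maximum).
Valid x values from domain: 17 out of 17.
Pruned = 17 - 17 = 0.

0


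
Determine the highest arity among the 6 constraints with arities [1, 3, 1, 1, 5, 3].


The arities are: 1, 3, 1, 1, 5, 3.
Scan for the maximum value.
Maximum arity = 5.

5


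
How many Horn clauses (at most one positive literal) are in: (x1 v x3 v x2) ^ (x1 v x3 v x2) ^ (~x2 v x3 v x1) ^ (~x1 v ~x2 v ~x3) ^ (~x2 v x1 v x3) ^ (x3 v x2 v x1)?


A Horn clause has at most one positive literal.
Clause 1: 3 positive lit(s) -> not Horn
Clause 2: 3 positive lit(s) -> not Horn
Clause 3: 2 positive lit(s) -> not Horn
Clause 4: 0 positive lit(s) -> Horn
Clause 5: 2 positive lit(s) -> not Horn
Clause 6: 3 positive lit(s) -> not Horn
Total Horn clauses = 1.

1


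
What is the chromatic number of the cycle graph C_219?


An odd cycle cannot be 2-colored: alternating two colors around the cycle returns to the start with a conflict.
Since 219 is odd, three colors are required (and three suffice).
Chromatic number = 3.

3


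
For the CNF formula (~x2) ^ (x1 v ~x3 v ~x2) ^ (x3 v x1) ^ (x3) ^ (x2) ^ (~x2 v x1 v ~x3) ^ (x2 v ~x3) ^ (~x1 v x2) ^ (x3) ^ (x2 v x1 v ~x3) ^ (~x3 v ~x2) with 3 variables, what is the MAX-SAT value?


Enumerate all 8 truth assignments.
For each, count how many of the 11 clauses are satisfied.
The formula is not fully satisfiable, so the maximum is below 11.
Maximum simultaneously satisfiable clauses = 9.

9


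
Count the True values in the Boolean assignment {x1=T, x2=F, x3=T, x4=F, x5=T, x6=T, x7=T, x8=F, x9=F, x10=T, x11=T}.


The weight is the number of variables assigned True.
True variables: x1, x3, x5, x6, x7, x10, x11.
Weight = 7.

7


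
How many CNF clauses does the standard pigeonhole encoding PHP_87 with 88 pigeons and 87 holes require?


The PHP encoding has two parts:
1) At-least-one-hole clauses: 88 (one per pigeon, each with 87 literals).
2) At-most-one-pigeon-per-hole clauses: 87 holes * C(88,2) = 87 * 3828 = 333036.
Total clauses = 88 + 333036 = 333124.

333124


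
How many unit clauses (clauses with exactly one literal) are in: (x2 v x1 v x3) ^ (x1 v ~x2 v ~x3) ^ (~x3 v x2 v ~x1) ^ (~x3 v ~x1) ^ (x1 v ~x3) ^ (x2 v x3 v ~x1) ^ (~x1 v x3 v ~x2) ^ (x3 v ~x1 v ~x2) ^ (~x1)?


A unit clause contains exactly one literal.
Unit clauses found: (~x1).
Count = 1.

1


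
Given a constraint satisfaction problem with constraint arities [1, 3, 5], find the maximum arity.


The arities are: 1, 3, 5.
Scan for the maximum value.
Maximum arity = 5.

5


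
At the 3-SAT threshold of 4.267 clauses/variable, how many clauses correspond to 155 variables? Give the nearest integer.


The 3-SAT phase transition occurs at approximately 4.267 clauses per variable.
m = 4.267 * 155 = 661.385.
Rounded to nearest integer: 661.

661


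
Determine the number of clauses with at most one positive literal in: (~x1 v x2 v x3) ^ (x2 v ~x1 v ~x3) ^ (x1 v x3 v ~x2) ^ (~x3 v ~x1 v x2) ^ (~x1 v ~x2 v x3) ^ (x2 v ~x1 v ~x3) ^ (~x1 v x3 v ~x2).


A Horn clause has at most one positive literal.
Clause 1: 2 positive lit(s) -> not Horn
Clause 2: 1 positive lit(s) -> Horn
Clause 3: 2 positive lit(s) -> not Horn
Clause 4: 1 positive lit(s) -> Horn
Clause 5: 1 positive lit(s) -> Horn
Clause 6: 1 positive lit(s) -> Horn
Clause 7: 1 positive lit(s) -> Horn
Total Horn clauses = 5.

5


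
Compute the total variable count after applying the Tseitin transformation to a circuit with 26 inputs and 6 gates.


The Tseitin transformation introduces one auxiliary variable per gate.
Total variables = inputs + gates = 26 + 6 = 32.

32


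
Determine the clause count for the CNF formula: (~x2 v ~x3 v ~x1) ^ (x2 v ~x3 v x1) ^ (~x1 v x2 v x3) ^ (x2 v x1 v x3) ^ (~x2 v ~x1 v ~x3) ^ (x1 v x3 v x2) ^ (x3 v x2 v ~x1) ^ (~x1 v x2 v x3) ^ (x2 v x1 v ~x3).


Each group enclosed in parentheses joined by ^ is one clause.
Counting the conjuncts: 9 clauses.

9


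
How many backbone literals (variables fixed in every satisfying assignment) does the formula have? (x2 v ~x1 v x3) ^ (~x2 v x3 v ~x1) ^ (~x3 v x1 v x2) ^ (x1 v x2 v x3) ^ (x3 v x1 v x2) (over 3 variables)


Find all satisfying assignments: 4 model(s).
Check which variables have the same value in every model.
No variable is fixed across all models.
Backbone size = 0.

0


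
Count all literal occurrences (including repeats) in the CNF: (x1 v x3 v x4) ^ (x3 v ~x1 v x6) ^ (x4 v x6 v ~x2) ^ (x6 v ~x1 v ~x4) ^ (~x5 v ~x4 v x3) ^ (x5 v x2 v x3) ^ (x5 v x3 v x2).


Clause lengths: 3, 3, 3, 3, 3, 3, 3.
Sum = 3 + 3 + 3 + 3 + 3 + 3 + 3 = 21.

21


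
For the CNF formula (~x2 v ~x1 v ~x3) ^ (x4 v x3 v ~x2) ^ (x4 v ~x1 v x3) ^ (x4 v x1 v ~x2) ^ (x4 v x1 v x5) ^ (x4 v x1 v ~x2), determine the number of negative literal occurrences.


Scan each clause for negated literals.
Clause 1: 3 negative; Clause 2: 1 negative; Clause 3: 1 negative; Clause 4: 1 negative; Clause 5: 0 negative; Clause 6: 1 negative.
Total negative literal occurrences = 7.

7


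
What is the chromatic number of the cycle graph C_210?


A cycle on an even number of vertices is bipartite: alternate two colors around the cycle.
Since 210 is even, two colors suffice, and at least two are needed because the graph has edges.
Chromatic number = 2.

2


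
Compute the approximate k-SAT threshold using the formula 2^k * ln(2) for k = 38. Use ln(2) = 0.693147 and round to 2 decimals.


Using the asymptotic formula: threshold ~ 2^k * ln(2).
2^38 = 274877906944.
274877906944 * 0.693147 = 190530796564.51.

190530796564.51


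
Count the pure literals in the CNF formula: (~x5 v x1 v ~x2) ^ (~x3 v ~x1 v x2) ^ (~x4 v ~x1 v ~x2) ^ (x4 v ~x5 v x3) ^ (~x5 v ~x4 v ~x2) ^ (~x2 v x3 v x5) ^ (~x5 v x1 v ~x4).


A pure literal appears in only one polarity across all clauses.
No pure literals found.
Count = 0.

0


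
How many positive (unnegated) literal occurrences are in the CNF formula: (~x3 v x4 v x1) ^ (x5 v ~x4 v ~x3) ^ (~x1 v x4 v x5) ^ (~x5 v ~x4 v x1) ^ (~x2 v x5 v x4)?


Scan each clause for unnegated literals.
Clause 1: 2 positive; Clause 2: 1 positive; Clause 3: 2 positive; Clause 4: 1 positive; Clause 5: 2 positive.
Total positive literal occurrences = 8.

8


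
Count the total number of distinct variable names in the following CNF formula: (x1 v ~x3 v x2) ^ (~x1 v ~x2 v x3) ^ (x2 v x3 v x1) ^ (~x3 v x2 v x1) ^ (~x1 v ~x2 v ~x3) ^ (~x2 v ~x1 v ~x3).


Identify each distinct variable in the formula.
Variables found: x1, x2, x3.
Total distinct variables = 3.

3


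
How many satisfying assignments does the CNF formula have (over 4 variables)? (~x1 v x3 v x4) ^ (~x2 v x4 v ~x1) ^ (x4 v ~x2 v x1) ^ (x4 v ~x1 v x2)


Enumerate all 16 truth assignments over 4 variables.
Test each against every clause.
Satisfying assignments found: 10.

10


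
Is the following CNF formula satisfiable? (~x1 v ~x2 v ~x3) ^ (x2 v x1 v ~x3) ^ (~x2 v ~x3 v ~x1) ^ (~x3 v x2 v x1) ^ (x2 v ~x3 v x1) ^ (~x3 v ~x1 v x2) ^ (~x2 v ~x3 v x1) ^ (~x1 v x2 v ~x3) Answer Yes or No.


Check all 8 possible truth assignments.
Number of satisfying assignments found: 4.
The formula is satisfiable.

Yes


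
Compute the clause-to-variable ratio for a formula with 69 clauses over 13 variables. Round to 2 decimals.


Clause-to-variable ratio = clauses / variables.
69 / 13 = 5.31.

5.31


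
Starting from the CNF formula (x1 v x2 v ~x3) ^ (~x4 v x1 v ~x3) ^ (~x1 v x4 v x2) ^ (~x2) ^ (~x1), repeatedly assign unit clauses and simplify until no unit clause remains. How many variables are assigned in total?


Unit propagation repeatedly assigns the literal in any unit clause, then simplifies.
Assignments in order: x2 = F, x1 = F, x3 = F.
No further unit clauses remain.
Total variables assigned = 3.

3


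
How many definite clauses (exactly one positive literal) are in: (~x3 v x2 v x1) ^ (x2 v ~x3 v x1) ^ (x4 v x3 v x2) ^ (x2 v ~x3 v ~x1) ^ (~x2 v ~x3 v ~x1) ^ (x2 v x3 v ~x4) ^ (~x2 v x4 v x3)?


A definite clause has exactly one positive literal.
Clause 1: 2 positive -> not definite
Clause 2: 2 positive -> not definite
Clause 3: 3 positive -> not definite
Clause 4: 1 positive -> definite
Clause 5: 0 positive -> not definite
Clause 6: 2 positive -> not definite
Clause 7: 2 positive -> not definite
Definite clause count = 1.

1


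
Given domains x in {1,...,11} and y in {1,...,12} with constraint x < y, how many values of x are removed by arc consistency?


For the constraint x < y, x needs a supporting value in y's domain.
x can be at most 11 (one less than y's maximum).
Valid x values from domain: 11 out of 11.
Pruned = 11 - 11 = 0.

0


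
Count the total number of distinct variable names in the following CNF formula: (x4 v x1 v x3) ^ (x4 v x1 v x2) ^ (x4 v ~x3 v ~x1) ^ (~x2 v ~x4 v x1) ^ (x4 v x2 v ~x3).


Identify each distinct variable in the formula.
Variables found: x1, x2, x3, x4.
Total distinct variables = 4.

4


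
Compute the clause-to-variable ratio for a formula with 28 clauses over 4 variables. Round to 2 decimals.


Clause-to-variable ratio = clauses / variables.
28 / 4 = 7.0.

7.0


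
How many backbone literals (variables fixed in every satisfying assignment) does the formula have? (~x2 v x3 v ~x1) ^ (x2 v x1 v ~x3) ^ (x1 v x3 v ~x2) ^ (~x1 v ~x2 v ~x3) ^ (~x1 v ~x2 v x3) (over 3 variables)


Find all satisfying assignments: 4 model(s).
Check which variables have the same value in every model.
No variable is fixed across all models.
Backbone size = 0.

0


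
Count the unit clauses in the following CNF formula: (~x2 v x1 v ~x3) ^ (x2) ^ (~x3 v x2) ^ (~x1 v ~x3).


A unit clause contains exactly one literal.
Unit clauses found: (x2).
Count = 1.

1


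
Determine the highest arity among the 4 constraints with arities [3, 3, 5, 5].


The arities are: 3, 3, 5, 5.
Scan for the maximum value.
Maximum arity = 5.

5


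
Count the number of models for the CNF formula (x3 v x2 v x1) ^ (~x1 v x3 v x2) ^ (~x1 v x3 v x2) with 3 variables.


Enumerate all 8 truth assignments over 3 variables.
Test each against every clause.
Satisfying assignments found: 6.

6


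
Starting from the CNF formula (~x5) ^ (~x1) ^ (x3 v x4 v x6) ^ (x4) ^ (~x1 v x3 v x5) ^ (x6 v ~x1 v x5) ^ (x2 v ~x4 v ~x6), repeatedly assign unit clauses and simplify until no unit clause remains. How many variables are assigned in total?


Unit propagation repeatedly assigns the literal in any unit clause, then simplifies.
Assignments in order: x5 = F, x1 = F, x4 = T.
No further unit clauses remain.
Total variables assigned = 3.

3


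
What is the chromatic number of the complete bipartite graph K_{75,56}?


K_{75,56} is bipartite by definition: the two parts are independent sets, with every edge crossing between them.
Color all vertices in one part with color 1 and all vertices in the other part with color 2.
Since the graph has at least one edge, one color does not suffice.
Chromatic number = 2.

2


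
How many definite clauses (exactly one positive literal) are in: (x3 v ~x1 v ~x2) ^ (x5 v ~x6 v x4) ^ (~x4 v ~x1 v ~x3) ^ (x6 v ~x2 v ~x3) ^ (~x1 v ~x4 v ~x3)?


A definite clause has exactly one positive literal.
Clause 1: 1 positive -> definite
Clause 2: 2 positive -> not definite
Clause 3: 0 positive -> not definite
Clause 4: 1 positive -> definite
Clause 5: 0 positive -> not definite
Definite clause count = 2.

2


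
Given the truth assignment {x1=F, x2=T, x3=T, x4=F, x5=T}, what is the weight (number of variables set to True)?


The weight is the number of variables assigned True.
True variables: x2, x3, x5.
Weight = 3.

3


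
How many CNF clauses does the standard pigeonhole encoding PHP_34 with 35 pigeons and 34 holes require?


The PHP encoding has two parts:
1) At-least-one-hole clauses: 35 (one per pigeon, each with 34 literals).
2) At-most-one-pigeon-per-hole clauses: 34 holes * C(35,2) = 34 * 595 = 20230.
Total clauses = 35 + 20230 = 20265.

20265


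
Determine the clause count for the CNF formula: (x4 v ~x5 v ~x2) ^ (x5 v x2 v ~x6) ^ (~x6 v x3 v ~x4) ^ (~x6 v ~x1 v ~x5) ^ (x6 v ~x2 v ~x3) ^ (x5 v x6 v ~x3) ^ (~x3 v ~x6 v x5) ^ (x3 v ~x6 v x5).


Each group enclosed in parentheses joined by ^ is one clause.
Counting the conjuncts: 8 clauses.

8


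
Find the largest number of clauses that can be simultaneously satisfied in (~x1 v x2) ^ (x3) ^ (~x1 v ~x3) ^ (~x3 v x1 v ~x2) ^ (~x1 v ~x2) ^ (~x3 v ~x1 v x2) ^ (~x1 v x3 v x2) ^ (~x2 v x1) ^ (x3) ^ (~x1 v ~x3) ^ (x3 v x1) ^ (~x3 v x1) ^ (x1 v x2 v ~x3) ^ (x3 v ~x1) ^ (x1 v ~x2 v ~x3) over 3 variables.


Enumerate all 8 truth assignments.
For each, count how many of the 15 clauses are satisfied.
The formula is not fully satisfiable, so the maximum is below 15.
Maximum simultaneously satisfiable clauses = 13.

13


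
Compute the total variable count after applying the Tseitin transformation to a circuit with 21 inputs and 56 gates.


The Tseitin transformation introduces one auxiliary variable per gate.
Total variables = inputs + gates = 21 + 56 = 77.

77


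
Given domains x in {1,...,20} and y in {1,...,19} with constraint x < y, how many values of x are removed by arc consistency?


For the constraint x < y, x needs a supporting value in y's domain.
x can be at most 18 (one less than y's maximum).
Valid x values from domain: 18 out of 20.
Pruned = 20 - 18 = 2.

2


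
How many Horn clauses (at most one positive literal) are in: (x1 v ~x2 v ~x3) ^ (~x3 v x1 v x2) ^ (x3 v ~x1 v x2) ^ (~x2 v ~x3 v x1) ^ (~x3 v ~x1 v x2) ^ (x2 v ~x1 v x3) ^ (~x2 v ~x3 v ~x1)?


A Horn clause has at most one positive literal.
Clause 1: 1 positive lit(s) -> Horn
Clause 2: 2 positive lit(s) -> not Horn
Clause 3: 2 positive lit(s) -> not Horn
Clause 4: 1 positive lit(s) -> Horn
Clause 5: 1 positive lit(s) -> Horn
Clause 6: 2 positive lit(s) -> not Horn
Clause 7: 0 positive lit(s) -> Horn
Total Horn clauses = 4.

4


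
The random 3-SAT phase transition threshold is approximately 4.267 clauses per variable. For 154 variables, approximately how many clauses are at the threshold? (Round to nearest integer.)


The 3-SAT phase transition occurs at approximately 4.267 clauses per variable.
m = 4.267 * 154 = 657.118.
Rounded to nearest integer: 657.

657


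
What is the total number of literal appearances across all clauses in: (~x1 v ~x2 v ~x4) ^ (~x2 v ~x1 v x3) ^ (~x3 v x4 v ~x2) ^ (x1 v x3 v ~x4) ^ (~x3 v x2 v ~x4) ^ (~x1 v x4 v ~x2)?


Clause lengths: 3, 3, 3, 3, 3, 3.
Sum = 3 + 3 + 3 + 3 + 3 + 3 = 18.

18


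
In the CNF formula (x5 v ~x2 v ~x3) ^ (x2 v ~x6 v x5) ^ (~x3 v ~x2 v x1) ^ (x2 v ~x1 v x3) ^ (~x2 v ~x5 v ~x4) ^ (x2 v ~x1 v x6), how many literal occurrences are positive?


Scan each clause for unnegated literals.
Clause 1: 1 positive; Clause 2: 2 positive; Clause 3: 1 positive; Clause 4: 2 positive; Clause 5: 0 positive; Clause 6: 2 positive.
Total positive literal occurrences = 8.

8


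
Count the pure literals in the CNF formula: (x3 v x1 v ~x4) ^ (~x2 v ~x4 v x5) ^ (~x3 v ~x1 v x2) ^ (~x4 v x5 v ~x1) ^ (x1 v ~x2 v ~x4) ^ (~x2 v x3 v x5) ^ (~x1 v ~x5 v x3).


A pure literal appears in only one polarity across all clauses.
Pure literals: x4 (negative only).
Count = 1.

1


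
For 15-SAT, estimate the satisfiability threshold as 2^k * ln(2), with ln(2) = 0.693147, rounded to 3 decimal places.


Using the asymptotic formula: threshold ~ 2^k * ln(2).
2^15 = 32768.
32768 * 0.693147 = 22713.041.

22713.041


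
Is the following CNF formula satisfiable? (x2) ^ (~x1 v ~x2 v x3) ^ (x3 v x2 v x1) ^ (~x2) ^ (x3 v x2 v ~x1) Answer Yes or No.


Check all 8 possible truth assignments.
Number of satisfying assignments found: 0.
The formula is unsatisfiable.

No


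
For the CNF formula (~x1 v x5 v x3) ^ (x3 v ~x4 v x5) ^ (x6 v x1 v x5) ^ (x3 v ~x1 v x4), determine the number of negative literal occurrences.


Scan each clause for negated literals.
Clause 1: 1 negative; Clause 2: 1 negative; Clause 3: 0 negative; Clause 4: 1 negative.
Total negative literal occurrences = 3.

3


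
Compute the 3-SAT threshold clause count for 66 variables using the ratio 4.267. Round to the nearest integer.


The 3-SAT phase transition occurs at approximately 4.267 clauses per variable.
m = 4.267 * 66 = 281.622.
Rounded to nearest integer: 282.

282


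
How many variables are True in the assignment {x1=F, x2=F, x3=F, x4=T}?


The weight is the number of variables assigned True.
True variables: x4.
Weight = 1.

1


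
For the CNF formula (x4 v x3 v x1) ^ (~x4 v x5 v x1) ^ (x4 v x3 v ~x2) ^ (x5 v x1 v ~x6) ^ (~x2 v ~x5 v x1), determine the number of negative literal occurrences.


Scan each clause for negated literals.
Clause 1: 0 negative; Clause 2: 1 negative; Clause 3: 1 negative; Clause 4: 1 negative; Clause 5: 2 negative.
Total negative literal occurrences = 5.

5


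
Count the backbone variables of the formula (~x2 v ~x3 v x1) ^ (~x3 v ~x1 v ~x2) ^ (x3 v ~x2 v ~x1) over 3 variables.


Find all satisfying assignments: 5 model(s).
Check which variables have the same value in every model.
No variable is fixed across all models.
Backbone size = 0.

0


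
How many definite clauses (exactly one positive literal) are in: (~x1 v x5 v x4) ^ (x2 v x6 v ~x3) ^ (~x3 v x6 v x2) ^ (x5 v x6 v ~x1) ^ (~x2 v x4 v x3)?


A definite clause has exactly one positive literal.
Clause 1: 2 positive -> not definite
Clause 2: 2 positive -> not definite
Clause 3: 2 positive -> not definite
Clause 4: 2 positive -> not definite
Clause 5: 2 positive -> not definite
Definite clause count = 0.

0


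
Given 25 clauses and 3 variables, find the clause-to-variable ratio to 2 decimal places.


Clause-to-variable ratio = clauses / variables.
25 / 3 = 8.33.

8.33


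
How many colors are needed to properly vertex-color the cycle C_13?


An odd cycle cannot be 2-colored: alternating two colors around the cycle returns to the start with a conflict.
Since 13 is odd, three colors are required (and three suffice).
Chromatic number = 3.

3


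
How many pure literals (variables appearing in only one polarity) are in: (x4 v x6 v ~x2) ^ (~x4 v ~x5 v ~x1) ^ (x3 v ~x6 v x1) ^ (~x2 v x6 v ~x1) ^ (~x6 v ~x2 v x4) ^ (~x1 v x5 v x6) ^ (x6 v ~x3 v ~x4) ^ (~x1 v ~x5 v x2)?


A pure literal appears in only one polarity across all clauses.
No pure literals found.
Count = 0.

0


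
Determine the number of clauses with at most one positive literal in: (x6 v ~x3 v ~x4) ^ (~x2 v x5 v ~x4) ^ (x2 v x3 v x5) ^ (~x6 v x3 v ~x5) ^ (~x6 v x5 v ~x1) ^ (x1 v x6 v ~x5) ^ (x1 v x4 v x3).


A Horn clause has at most one positive literal.
Clause 1: 1 positive lit(s) -> Horn
Clause 2: 1 positive lit(s) -> Horn
Clause 3: 3 positive lit(s) -> not Horn
Clause 4: 1 positive lit(s) -> Horn
Clause 5: 1 positive lit(s) -> Horn
Clause 6: 2 positive lit(s) -> not Horn
Clause 7: 3 positive lit(s) -> not Horn
Total Horn clauses = 4.

4


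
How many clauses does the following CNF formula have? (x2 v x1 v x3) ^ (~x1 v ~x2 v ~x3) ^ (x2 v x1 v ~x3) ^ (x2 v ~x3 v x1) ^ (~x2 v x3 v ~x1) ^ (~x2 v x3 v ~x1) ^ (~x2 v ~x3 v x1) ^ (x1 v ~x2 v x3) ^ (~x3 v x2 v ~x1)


Each group enclosed in parentheses joined by ^ is one clause.
Counting the conjuncts: 9 clauses.

9


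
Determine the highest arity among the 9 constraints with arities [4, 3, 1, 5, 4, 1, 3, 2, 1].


The arities are: 4, 3, 1, 5, 4, 1, 3, 2, 1.
Scan for the maximum value.
Maximum arity = 5.

5


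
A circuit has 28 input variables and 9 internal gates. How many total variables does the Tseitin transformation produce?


The Tseitin transformation introduces one auxiliary variable per gate.
Total variables = inputs + gates = 28 + 9 = 37.

37


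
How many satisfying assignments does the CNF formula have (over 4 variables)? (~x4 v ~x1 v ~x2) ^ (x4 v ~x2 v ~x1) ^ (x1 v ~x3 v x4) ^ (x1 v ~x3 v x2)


Enumerate all 16 truth assignments over 4 variables.
Test each against every clause.
Satisfying assignments found: 9.

9


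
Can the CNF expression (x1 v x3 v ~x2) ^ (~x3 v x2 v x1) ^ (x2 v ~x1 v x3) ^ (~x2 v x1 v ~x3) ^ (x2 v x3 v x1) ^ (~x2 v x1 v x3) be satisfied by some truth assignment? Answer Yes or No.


Check all 8 possible truth assignments.
Number of satisfying assignments found: 3.
The formula is satisfiable.

Yes


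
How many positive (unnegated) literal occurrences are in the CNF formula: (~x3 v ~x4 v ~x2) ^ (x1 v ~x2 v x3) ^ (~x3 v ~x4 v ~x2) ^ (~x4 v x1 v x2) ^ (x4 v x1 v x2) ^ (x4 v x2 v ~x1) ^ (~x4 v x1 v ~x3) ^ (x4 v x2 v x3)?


Scan each clause for unnegated literals.
Clause 1: 0 positive; Clause 2: 2 positive; Clause 3: 0 positive; Clause 4: 2 positive; Clause 5: 3 positive; Clause 6: 2 positive; Clause 7: 1 positive; Clause 8: 3 positive.
Total positive literal occurrences = 13.

13


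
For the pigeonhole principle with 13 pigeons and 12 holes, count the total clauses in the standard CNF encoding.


The PHP encoding has two parts:
1) At-least-one-hole clauses: 13 (one per pigeon, each with 12 literals).
2) At-most-one-pigeon-per-hole clauses: 12 holes * C(13,2) = 12 * 78 = 936.
Total clauses = 13 + 936 = 949.

949


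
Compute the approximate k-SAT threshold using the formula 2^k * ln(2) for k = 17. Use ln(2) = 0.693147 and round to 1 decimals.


Using the asymptotic formula: threshold ~ 2^k * ln(2).
2^17 = 131072.
131072 * 0.693147 = 90852.2.

90852.2


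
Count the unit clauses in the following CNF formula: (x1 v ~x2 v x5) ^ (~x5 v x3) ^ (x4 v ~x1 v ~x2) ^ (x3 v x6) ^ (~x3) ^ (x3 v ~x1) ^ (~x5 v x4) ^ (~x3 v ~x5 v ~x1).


A unit clause contains exactly one literal.
Unit clauses found: (~x3).
Count = 1.

1


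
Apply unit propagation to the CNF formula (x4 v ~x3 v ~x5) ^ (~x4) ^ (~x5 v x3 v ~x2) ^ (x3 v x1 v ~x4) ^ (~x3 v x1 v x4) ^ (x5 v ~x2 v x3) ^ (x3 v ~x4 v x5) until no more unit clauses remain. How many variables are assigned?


Unit propagation repeatedly assigns the literal in any unit clause, then simplifies.
Assignments in order: x4 = F.
No further unit clauses remain.
Total variables assigned = 1.

1


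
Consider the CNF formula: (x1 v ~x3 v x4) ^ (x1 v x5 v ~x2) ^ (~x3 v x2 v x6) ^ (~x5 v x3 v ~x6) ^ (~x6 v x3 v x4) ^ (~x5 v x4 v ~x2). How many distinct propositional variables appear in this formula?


Identify each distinct variable in the formula.
Variables found: x1, x2, x3, x4, x5, x6.
Total distinct variables = 6.

6


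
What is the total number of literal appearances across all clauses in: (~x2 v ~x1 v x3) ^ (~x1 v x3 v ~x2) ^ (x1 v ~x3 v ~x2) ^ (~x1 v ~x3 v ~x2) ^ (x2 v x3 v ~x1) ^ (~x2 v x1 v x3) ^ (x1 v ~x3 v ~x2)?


Clause lengths: 3, 3, 3, 3, 3, 3, 3.
Sum = 3 + 3 + 3 + 3 + 3 + 3 + 3 = 21.

21


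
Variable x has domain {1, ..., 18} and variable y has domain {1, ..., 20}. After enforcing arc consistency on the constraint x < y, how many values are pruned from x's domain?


For the constraint x < y, x needs a supporting value in y's domain.
x can be at most 19 (one less than y's maximum).
Valid x values from domain: 18 out of 18.
Pruned = 18 - 18 = 0.

0


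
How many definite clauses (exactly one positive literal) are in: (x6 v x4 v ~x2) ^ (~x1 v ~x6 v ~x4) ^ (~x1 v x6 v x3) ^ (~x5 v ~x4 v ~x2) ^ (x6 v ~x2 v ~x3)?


A definite clause has exactly one positive literal.
Clause 1: 2 positive -> not definite
Clause 2: 0 positive -> not definite
Clause 3: 2 positive -> not definite
Clause 4: 0 positive -> not definite
Clause 5: 1 positive -> definite
Definite clause count = 1.

1


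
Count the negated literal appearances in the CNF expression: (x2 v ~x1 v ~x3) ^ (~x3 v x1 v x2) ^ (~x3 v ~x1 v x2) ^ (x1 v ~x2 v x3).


Scan each clause for negated literals.
Clause 1: 2 negative; Clause 2: 1 negative; Clause 3: 2 negative; Clause 4: 1 negative.
Total negative literal occurrences = 6.

6


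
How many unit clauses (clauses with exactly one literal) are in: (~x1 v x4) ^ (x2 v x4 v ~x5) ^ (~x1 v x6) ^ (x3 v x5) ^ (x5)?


A unit clause contains exactly one literal.
Unit clauses found: (x5).
Count = 1.

1


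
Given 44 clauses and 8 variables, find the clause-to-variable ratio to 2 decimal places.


Clause-to-variable ratio = clauses / variables.
44 / 8 = 5.5.

5.5


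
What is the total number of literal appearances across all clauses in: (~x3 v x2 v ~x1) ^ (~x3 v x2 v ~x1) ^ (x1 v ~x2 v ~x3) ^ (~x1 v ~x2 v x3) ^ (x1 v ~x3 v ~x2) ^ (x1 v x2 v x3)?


Clause lengths: 3, 3, 3, 3, 3, 3.
Sum = 3 + 3 + 3 + 3 + 3 + 3 = 18.

18


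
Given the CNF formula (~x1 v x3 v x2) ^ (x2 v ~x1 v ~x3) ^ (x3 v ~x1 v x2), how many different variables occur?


Identify each distinct variable in the formula.
Variables found: x1, x2, x3.
Total distinct variables = 3.

3


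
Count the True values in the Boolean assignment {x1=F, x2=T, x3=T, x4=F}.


The weight is the number of variables assigned True.
True variables: x2, x3.
Weight = 2.

2


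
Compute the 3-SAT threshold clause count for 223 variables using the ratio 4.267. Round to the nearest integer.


The 3-SAT phase transition occurs at approximately 4.267 clauses per variable.
m = 4.267 * 223 = 951.541.
Rounded to nearest integer: 952.

952


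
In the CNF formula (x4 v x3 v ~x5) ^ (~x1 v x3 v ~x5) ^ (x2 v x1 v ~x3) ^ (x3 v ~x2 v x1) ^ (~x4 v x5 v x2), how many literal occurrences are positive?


Scan each clause for unnegated literals.
Clause 1: 2 positive; Clause 2: 1 positive; Clause 3: 2 positive; Clause 4: 2 positive; Clause 5: 2 positive.
Total positive literal occurrences = 9.

9


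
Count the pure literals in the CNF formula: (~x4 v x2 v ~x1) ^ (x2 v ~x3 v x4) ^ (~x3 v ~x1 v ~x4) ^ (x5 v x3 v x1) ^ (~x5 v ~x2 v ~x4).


A pure literal appears in only one polarity across all clauses.
No pure literals found.
Count = 0.

0


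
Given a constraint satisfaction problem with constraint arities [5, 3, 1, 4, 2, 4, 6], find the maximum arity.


The arities are: 5, 3, 1, 4, 2, 4, 6.
Scan for the maximum value.
Maximum arity = 6.

6


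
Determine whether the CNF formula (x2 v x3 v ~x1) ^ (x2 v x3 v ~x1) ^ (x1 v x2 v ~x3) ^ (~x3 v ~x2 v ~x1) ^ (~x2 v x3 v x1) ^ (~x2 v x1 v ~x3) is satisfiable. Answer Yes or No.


Check all 8 possible truth assignments.
Number of satisfying assignments found: 3.
The formula is satisfiable.

Yes


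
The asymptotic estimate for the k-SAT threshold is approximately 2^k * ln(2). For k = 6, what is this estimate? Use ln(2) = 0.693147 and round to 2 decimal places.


Using the asymptotic formula: threshold ~ 2^k * ln(2).
2^6 = 64.
64 * 0.693147 = 44.36.

44.36
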